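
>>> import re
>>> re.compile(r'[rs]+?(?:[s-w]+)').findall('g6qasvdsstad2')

['sv', 'sst']

The pattern matches one or more of one of [rs] (lazy); then one or more of a character in [s-w] (non-capturing group).
Walking the string: at [4:6] → 'sv'; at [7:10] → 'sst'.
No capturing groups, so `findall` returns the 2 full match strings.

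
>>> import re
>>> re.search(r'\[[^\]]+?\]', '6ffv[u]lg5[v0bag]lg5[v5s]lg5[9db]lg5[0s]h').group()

`re.search` scans for the first position where the pattern succeeds.
The match spans [4:7] → '[u]'.

'[u]'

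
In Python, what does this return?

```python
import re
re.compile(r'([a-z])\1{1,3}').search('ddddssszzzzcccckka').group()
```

After group 1 captures some text, `\1` only succeeds where that same text appears again.
The match spans [0:4] → 'dddd'.

'dddd'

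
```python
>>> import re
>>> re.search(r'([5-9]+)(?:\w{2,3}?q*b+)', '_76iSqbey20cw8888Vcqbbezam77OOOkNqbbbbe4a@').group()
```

Pattern: one or more of a character in [5-9] (captured); then 2 to 3 of a word character (lazy), then zero or more of the literal 'q', then one or more of the literal 'b' (non-capturing group).
`re.search` tries every starting position until one works.
The match spans [1:7] → '76iSqb'.
Captured: group 1 = '76'.

'76iSqb'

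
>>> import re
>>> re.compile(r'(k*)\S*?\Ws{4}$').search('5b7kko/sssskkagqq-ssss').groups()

The match spans [0:22] → '5b7kko/sssskkagqq-ssss'.
Captured: group 1 = ''.

('',)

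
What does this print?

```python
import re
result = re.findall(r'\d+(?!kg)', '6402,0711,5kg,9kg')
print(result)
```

Because the assertion is negative and zero-width, positions next to the forbidden text are skipped.
No capturing groups, so `findall` returns the 2 full match strings.

['6402', '0711']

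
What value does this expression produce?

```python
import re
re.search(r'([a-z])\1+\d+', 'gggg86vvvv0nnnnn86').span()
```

The backreference `\1` re-matches whatever the first group consumed, character for character.
`re.search` scans for the first position where the pattern succeeds.
The match spans [0:6] → 'gggg86'.
Captured: group 1 = 'g'.

(0, 6)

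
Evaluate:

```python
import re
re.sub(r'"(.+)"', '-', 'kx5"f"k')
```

'kx5-k'

Matches: at [3:6] → '"f"'.
Every occurrence is swapped for '-'.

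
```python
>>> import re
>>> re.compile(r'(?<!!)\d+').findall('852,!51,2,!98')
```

['852', '1', '2', '8']

Because the assertion is negative and zero-width, positions next to the forbidden text are skipped.
Walking the string: at [0:3] → '852'; at [6:7] → '1'; at [8:9] → '2'; at [12:13] → '8'.
No capturing groups, so `findall` returns the 4 full match strings.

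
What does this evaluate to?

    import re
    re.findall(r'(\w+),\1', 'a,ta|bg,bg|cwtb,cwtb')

['bg', 'cwtb']

`\1` is not a pattern — it's the concrete string captured by group 1, re-applied verbatim.
Matches: at [5:10] match 'bg,bg', group 1 = 'bg'; at [11:20] match 'cwtb,cwtb', group 1 = 'cwtb'.
With a single group, `findall` returns only what that group captured — 2 items.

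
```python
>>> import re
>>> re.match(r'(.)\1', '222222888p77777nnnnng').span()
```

(0, 2)

`\1` has to match the exact text group 1 already captured.
`re.match` only tries the pattern at the start of the string.
The match spans [0:2] → '22'.
Captured: group 1 = '2'.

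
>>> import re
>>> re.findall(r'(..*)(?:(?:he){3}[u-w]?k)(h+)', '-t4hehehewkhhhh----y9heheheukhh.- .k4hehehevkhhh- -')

[('-t4hehehewkhhhh----y9heheheukhh.- .k4', 'hhh')]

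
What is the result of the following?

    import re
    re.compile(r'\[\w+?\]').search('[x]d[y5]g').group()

'[x]'

The match spans [0:3] → '[x]'.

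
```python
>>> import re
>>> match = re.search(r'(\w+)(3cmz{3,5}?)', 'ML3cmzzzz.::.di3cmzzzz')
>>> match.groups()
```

('ML', '3cmzzz')

Pattern: one or more of a word character (captured); then the literal '3cm', then 3 to 5 of the literal 'z' (lazy) (captured).
Lazy quantifiers expand one character at a time until the remainder of the pattern can match.
`search` walks the string left to right and returns the first match it finds.
The match spans [0:8] → 'ML3cmzzz'.
Captured: group 1 = 'ML', group 2 = '3cmzzz'.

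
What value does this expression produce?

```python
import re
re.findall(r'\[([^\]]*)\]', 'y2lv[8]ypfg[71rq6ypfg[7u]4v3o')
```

['8', '71rq6ypfg[7u']

Because there's exactly one group, `findall` drops the full match and keeps group 1 from each hit.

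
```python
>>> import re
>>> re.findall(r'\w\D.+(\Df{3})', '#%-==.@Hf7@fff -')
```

['@fff']

This matches a word character, then a non-digit, then one or more of any character; then a non-digit, then exactly 3 of a literal 'f' (captured).
Walking the string: at [7:14] match 'Hf7@fff', group 1 = '@fff'.
`findall` collects group 1 from the one match (1 total).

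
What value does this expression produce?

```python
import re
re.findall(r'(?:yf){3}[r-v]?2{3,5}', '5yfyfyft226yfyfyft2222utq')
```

['yfyfyft2222']

Since nothing is captured, `findall` lists the 1 matched substring directly.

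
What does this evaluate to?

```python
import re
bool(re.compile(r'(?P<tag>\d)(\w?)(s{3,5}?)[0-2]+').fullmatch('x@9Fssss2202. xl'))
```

This matches a digit (captured as 'tag'); then optionally a word character (captured); then 3 to 5 of a literal 's' (lazy) (captured); then one or more of a character in [0-2].
For `fullmatch`, every character of the input must be accounted for by the pattern.
Here the string isn't matched end-to-end, so the call returns None, and `bool(None)` is False.

False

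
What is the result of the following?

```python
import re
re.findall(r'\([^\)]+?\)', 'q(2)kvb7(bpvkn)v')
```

['(2)', '(bpvkn)']

Walking the string: at [1:4] → '(2)'; at [8:15] → '(bpvkn)'.
Since nothing is captured, `findall` lists the 2 matched substrings directly.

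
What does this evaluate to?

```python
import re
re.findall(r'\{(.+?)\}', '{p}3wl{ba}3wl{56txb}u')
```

A `+?`/`*?`/`{m,n}?` starts at its minimum and grows only as far as needed for what follows to match.
Matches: at [0:3] match '{p}', group 1 = 'p'; at [6:10] match '{ba}', group 1 = 'ba'; at [13:20] match '{56txb}', group 1 = '56txb'.
One capturing group, so `findall` returns just the captured substring from each match — 3 in all.

['p', 'ba', '56txb']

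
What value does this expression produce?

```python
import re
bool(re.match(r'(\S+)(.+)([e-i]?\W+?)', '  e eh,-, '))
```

False

`re.match` won't scan ahead — the pattern has to work from the very first character.
Here position 0 doesn't satisfy it, so the call returns None, and `bool(None)` is False.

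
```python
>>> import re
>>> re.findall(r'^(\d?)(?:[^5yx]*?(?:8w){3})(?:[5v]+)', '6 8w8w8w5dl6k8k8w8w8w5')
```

Pattern: anchored at the start of the string; then optionally a digit (captured); then zero or more of any character except [5yx] (lazy), then the literal '8w' repeated 3 times (non-capturing group); then one or more of one of [5v] (non-capturing group).
Scanning left to right: at [0:9] match '6 8w8w8w5', group 1 = '6'.
With a single group, `findall` returns only what that group captured — 1 item.

['6']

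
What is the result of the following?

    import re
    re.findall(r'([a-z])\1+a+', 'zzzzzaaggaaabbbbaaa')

['z', 'g', 'b']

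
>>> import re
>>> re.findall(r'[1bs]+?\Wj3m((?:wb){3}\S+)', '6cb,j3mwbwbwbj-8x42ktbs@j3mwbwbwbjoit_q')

['wbwbwbj-8x42ktbs@j3mwbwbwbjoit_q']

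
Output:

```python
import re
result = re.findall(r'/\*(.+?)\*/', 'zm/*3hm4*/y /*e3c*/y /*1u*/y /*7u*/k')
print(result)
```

A `+?`/`*?`/`{m,n}?` starts at its minimum and grows only as far as needed for what follows to match.
One capturing group, so `findall` returns just the captured substring from each match — 4 in all.

['3hm4', 'e3c', '1u', '7u']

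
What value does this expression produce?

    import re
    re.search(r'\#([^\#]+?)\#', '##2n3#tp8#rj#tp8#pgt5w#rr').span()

The match spans [1:6] → '#2n3#'.

(1, 6)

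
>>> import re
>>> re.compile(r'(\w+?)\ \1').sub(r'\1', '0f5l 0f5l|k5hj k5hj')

`\1` is not a pattern — it's the concrete string captured by group 1, re-applied verbatim.
`\1` in the replacement pulls in group 1's text for each match.

'0f5l|k5hj'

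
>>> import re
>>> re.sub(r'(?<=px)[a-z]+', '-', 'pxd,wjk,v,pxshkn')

'px-,wjk,v,px-'

Because the assertion is zero-width, the text it checks is not consumed and won't appear in the result.
Every occurrence is swapped for '-'.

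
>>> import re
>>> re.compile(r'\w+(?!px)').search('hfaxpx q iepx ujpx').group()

'hfaxpx'

`(?!…)`/`(?<!…)` only lets a position through if the neighbouring text does NOT match; no characters are consumed.
`search` walks the string left to right and returns the first match it finds.
The match spans [0:6] → 'hfaxpx'.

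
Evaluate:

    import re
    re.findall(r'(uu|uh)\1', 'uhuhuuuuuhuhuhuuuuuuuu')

['uh', 'uu', 'uh', 'uu', 'uu']

`\1` has to match the exact text group 1 already captured.
Matches: at [0:4] match 'uhuh', group 1 = 'uh'; at [4:8] match 'uuuu', group 1 = 'uu'; at [8:12] match 'uhuh', group 1 = 'uh'; at [14:18] match 'uuuu', group 1 = 'uu'; at [18:22] match 'uuuu', group 1 = 'uu'.
Because there's exactly one group, `findall` drops the full match and keeps group 1 from each hit.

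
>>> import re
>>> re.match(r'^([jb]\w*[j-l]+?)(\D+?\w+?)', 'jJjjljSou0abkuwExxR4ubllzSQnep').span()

(0, 26)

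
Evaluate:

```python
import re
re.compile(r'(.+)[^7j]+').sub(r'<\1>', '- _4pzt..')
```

Pattern: one or more of any character (captured); then one or more of any character except [7j].
Matches: at [0:9] → '- _4pzt..'.
The replacement refers to a captured group, so each match is rewritten using its own captured text.

'<- _4pzt.>'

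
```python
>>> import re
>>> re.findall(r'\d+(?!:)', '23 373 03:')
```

['23', '373', '0']

The negative lookaround is zero-width — it rules out positions where the adjacent text would match, without consuming anything.
Matches: at [0:2] → '23'; at [3:6] → '373'; at [7:8] → '0'.
Since nothing is captured, `findall` lists the 3 matched substrings directly.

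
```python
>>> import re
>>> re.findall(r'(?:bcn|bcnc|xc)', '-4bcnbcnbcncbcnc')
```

['bcn', 'bcn', 'bcn', 'bcn']

Branches in `(...|...)` are attempted left-to-right; the first branch that allows the whole pattern to succeed is taken.
Scanning left to right: at [2:5] → 'bcn'; at [5:8] → 'bcn'; at [8:11] → 'bcn'; at [12:15] → 'bcn'.
No capturing groups, so `findall` returns the 4 full match strings.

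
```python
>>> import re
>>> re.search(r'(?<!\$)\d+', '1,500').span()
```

(0, 1)

Because the assertion is negative and zero-width, positions next to the forbidden text are skipped.
Unlike `match`, `search` isn't anchored — it looks for the pattern anywhere in the string.
The match spans [0:1] → '1'.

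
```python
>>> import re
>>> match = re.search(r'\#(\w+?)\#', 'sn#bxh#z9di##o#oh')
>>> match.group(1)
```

'bxh'

`re.search` scans for the first position where the pattern succeeds.
The match spans [2:7] → '#bxh#'.
Captured: group 1 = 'bxh'.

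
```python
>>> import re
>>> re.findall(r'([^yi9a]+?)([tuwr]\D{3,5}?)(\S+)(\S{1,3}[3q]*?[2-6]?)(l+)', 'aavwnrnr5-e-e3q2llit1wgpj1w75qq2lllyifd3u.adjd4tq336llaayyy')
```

[('v', 'wnrn', 'r5-e-e3q2llit1wgpj1w75qq2lllyifd3u.adjd4tq336', 'l', 'l')]

A `+?`/`*?`/`{m,n}?` starts at its minimum and grows only as far as needed for what follows to match.
`findall` packs the 5 group values into a tuple for every match.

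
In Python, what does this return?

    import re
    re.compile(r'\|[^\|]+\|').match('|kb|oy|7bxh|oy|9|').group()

'|kb|'

`re.match` won't scan ahead — the pattern has to work from the very first character.
The match spans [0:4] → '|kb|'.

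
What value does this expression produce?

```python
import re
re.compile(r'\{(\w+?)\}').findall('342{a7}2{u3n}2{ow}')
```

`findall` collects group 1 from each match (3 total).

['a7', 'u3n', 'ow']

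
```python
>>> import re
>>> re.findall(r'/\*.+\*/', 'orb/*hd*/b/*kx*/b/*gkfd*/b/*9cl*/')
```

Walking the string: at [3:33] → '/*hd*/b/*kx*/b/*gkfd*/b/*9cl*/'.
`findall` yields the raw match text (1 of them) because the pattern has no groups.

['/*hd*/b/*kx*/b/*gkfd*/b/*9cl*/']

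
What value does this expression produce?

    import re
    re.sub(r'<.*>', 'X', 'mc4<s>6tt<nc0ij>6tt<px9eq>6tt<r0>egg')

Each match is replaced by 'X'.

'mc4Xegg'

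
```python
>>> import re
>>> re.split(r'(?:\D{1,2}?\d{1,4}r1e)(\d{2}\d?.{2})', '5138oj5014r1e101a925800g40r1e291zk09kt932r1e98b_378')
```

['5138', '101a9', '25800', '291zk', '09', '98b_', '378']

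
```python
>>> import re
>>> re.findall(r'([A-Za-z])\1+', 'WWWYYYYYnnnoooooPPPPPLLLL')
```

`\1` is not a pattern — it's the concrete string captured by group 1, re-applied verbatim.
Because there's exactly one group, `findall` drops the full match and keeps group 1 from each hit.

['W', 'Y', 'n', 'o', 'P', 'L']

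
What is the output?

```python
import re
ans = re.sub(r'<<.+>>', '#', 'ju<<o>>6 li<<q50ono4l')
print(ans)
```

ju#6 li<<q50ono4l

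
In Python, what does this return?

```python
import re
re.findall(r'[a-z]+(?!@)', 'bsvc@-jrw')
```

['bsv', 'jrw']

`(?!…)`/`(?<!…)` only lets a position through if the neighbouring text does NOT match; no characters are consumed.
Scanning left to right: at [0:3] → 'bsv'; at [6:9] → 'jrw'.
Since nothing is captured, `findall` lists the 2 matched substrings directly.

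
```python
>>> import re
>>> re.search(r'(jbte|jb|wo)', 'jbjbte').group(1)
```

'jb'

Unlike `match`, `search` isn't anchored — it looks for the pattern anywhere in the string.
The match spans [0:2] → 'jb'.
Captured: group 1 = 'jb'.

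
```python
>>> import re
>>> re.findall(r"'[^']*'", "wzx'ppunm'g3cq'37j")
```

Scanning left to right: at [3:10] → "'ppunm'".
No capturing groups, so `findall` returns the 1 full match string.

["'ppunm'"]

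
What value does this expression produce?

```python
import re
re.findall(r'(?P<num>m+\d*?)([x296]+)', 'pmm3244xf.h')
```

The pattern matches one or more of the literal 'm', then zero or more of a digit (lazy) (captured as 'num'); then one or more of one of [x296] (captured).
Because the quantifier is non-greedy, it stops expanding at the earliest point where the rest of the pattern can succeed.
Matches: at [1:5] match 'mm32', groups = ('mm3', '2').
Multiple groups make `findall` return tuples — one 2-tuple for the one match.

[('mm3', '2')]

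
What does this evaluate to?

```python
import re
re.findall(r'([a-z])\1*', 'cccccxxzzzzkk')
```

['c', 'x', 'z', 'k']

The backreference `\1` re-matches whatever the first group consumed, character for character.
Walking the string: at [0:5] match 'ccccc', group 1 = 'c'; at [5:7] match 'xx', group 1 = 'x'; at [7:11] match 'zzzz', group 1 = 'z'; at [11:13] match 'kk', group 1 = 'k'.
One capturing group, so `findall` returns just the captured substring from each match — 4 in all.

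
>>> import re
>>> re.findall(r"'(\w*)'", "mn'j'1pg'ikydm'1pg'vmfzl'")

Matches: at [2:5] match "'j'", group 1 = 'j'; at [8:15] match "'ikydm'", group 1 = 'ikydm'; at [18:25] match "'vmfzl'", group 1 = 'vmfzl'.
`findall` collects group 1 from each match (3 total).

['j', 'ikydm', 'vmfzl']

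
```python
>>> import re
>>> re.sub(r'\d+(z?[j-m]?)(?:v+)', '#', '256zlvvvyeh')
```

'#yeh'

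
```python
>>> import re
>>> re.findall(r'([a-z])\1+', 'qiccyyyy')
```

['c', 'y']

`\1` is not a pattern — it's the concrete string captured by group 1, re-applied verbatim.
Walking the string: at [2:4] match 'cc', group 1 = 'c'; at [4:8] match 'yyyy', group 1 = 'y'.
One capturing group, so `findall` returns just the captured substring from each match — 2 in all.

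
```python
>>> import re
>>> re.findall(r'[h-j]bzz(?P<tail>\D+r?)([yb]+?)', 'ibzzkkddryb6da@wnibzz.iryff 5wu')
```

Pattern: a character in [h-j], then the literal 'bzz'; then one or more of a non-digit, then optionally the literal 'r' (captured as 'tail'); then one or more of one of [yb] (lazy) (captured).
Multiple groups make `findall` return tuples — one 2-tuple for each match.

[('kkddry', 'b'), ('.ir', 'y')]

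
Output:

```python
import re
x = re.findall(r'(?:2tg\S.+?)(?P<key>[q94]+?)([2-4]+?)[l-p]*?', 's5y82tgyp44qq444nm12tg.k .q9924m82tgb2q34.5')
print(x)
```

[('4', '4'), ('q99', '2'), ('q', '3')]

The pattern matches the literal '2tg', then a non-whitespace character, then one or more of any character (lazy) (non-capturing group); then one or more of one of [q94] (lazy) (captured as 'key'); then one or more of a character in [2-4] (lazy) (captured); then zero or more of a character in [l-p] (lazy).
With the lazy modifier that quantifier settles for the fewest repetitions that let the rest of the pattern succeed (the atoms after it are unaffected and can still be greedy).
Scanning left to right: at [4:11] match '2tgyp44', groups = ('4', '4'); at [19:30] match '2tg.k .q992', groups = ('q99', '2'); at [33:40] match '2tgb2q3', groups = ('q', '3').
`findall` packs the 2 group values into a tuple for every match.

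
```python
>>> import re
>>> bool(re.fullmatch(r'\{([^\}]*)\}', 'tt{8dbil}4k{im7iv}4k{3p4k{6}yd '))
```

False

`fullmatch` succeeds only if the pattern covers the string from start to end.
Here the pattern can't cover the whole string, so the call returns None, and `bool(None)` is False.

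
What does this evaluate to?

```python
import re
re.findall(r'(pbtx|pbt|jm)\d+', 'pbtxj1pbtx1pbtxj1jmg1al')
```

`findall` collects group 1 from the one match (1 total).

['pbtx']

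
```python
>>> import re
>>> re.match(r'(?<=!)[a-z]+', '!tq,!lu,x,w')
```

The positive lookaround only admits positions where the adjacent text matches; those characters stay outside the span.
With `match`, the pattern is implicitly anchored at the beginning.
Here position 0 doesn't satisfy it, so the call returns None.

None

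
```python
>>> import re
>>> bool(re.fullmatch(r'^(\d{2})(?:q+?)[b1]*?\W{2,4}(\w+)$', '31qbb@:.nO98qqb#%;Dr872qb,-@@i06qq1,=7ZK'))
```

False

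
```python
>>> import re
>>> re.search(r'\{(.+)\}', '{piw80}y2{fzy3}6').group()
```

`search` walks the string left to right and returns the first match it finds.
The match spans [0:15] → '{piw80}y2{fzy3}'.
Captured: group 1 = 'piw80}y2{fzy3'.

'{piw80}y2{fzy3}'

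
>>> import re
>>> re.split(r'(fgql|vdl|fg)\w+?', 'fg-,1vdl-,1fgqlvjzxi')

['fg-,1vdl-,1', 'fgql', 'jzxi']

Alternation tries branches left to right and keeps the first one that lets the overall match succeed at that position.
Matches to split on: at [11:16] → 'fgqlv'.
With a capturing group present, the delimiter's captured portion is kept in the result list.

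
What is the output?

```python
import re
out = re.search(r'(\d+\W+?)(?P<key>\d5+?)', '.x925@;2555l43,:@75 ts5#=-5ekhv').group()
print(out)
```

Pattern: one or more of a digit, then one or more of a non-word character (lazy) (captured); then a digit, then one or more of the literal '5' (lazy) (captured as 'key').
With the lazy modifier that quantifier settles for the fewest repetitions that let the rest of the pattern succeed (the atoms after it are unaffected and can still be greedy).
`search` walks the string left to right and returns the first match it finds.
The match spans [2:9] → '925@;25'.
Captured: group 1 = '925@;', group 2 = '25'.

925@;25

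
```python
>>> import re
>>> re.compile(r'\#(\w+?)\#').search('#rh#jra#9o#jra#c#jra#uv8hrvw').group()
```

The match spans [0:4] → '#rh#'.

'#rh#'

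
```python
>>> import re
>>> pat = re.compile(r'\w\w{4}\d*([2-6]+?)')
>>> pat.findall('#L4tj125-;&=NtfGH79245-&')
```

['5', '5']

The pattern matches a word character, then exactly 4 of a word character, then zero or more of a digit; then one or more of a character in [2-6] (lazy) (captured).
Scanning left to right: at [1:8] match 'L4tj125', group 1 = '5'; at [12:22] match 'NtfGH79245', group 1 = '5'.
With a single group, `findall` returns only what that group captured — 2 items.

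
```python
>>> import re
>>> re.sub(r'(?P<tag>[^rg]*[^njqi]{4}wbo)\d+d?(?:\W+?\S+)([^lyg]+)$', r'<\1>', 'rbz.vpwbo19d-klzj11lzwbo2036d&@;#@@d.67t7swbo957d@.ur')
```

'r<bz.vpwbo19d-klzj11lzwbo2036d&@;#@@d.67t7swbo>'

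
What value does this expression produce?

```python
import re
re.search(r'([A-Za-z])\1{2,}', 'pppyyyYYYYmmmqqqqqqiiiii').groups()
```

A backreference is literal: `\1` must see the identical characters the first group matched.
Unlike `match`, `search` isn't anchored — it looks for the pattern anywhere in the string.
The match spans [0:3] → 'ppp'.
Captured: group 1 = 'p'.

('p',)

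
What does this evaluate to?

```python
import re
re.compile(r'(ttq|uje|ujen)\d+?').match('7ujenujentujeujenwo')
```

None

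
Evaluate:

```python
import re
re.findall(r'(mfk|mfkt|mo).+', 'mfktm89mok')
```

Alternation tries branches left to right and keeps the first one that lets the overall match succeed at that position.
`findall` collects group 1 from the one match (1 total).

['mfk']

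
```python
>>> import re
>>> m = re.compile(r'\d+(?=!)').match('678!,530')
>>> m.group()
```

'678'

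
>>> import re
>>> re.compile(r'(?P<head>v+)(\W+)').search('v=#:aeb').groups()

The match spans [0:4] → 'v=#:'.
Captured: group 1 = 'v', group 2 = '=#:'.

('v', '=#:')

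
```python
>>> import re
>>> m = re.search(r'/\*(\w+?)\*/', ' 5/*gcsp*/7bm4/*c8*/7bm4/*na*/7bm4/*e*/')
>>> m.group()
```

'/*gcsp*/'

The match spans [2:10] → '/*gcsp*/'.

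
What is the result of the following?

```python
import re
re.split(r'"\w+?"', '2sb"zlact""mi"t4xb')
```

['2sb', '', 't4xb']

Matches to split on: at [3:10] → '"zlact"'; at [10:14] → '"mi"'.
`split` removes every match and returns the 3 fragments in between.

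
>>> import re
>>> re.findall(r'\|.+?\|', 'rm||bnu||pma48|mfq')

['||bnu|', '|pma48|']

Walking the string: at [2:8] → '||bnu|'; at [8:15] → '|pma48|'.
With no groups in the pattern, `findall` gives back each whole match — 2 here.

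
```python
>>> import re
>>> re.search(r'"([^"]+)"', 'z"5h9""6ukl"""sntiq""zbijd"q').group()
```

The match spans [1:6] → '"5h9"'.

'"5h9"'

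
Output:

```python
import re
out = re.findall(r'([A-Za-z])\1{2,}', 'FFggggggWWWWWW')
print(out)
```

After group 1 captures some text, `\1` only succeeds where that same text appears again.
Matches: at [2:8] match 'gggggg', group 1 = 'g'; at [8:14] match 'WWWWWW', group 1 = 'W'.
With a single group, `findall` returns only what that group captured — 2 items.

['g', 'W']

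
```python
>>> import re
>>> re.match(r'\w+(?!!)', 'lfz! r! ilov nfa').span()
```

(0, 2)

`re.match` won't scan ahead — the pattern has to work from the very first character.
The match spans [0:2] → 'lf'.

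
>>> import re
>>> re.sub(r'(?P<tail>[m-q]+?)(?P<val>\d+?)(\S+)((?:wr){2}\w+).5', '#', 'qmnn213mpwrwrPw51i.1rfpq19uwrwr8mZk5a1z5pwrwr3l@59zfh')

'#9zfh'

Pattern: one or more of a character in [m-q] (lazy) (captured as 'tail'); then one or more of a digit (lazy) (captured as 'val'); then one or more of a non-whitespace character (captured); then the literal 'wr' repeated 2 times, then one or more of a word character (captured); then any character, then the literal '5'.
`sub` substitutes '#' at each match site.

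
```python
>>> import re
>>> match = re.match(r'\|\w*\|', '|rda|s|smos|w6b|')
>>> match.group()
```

With `match`, the pattern is implicitly anchored at the beginning.
The match spans [0:5] → '|rda|'.

'|rda|'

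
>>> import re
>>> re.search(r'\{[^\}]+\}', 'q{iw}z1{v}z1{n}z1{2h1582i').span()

`search` walks the string left to right and returns the first match it finds.
The match spans [1:5] → '{iw}'.

(1, 5)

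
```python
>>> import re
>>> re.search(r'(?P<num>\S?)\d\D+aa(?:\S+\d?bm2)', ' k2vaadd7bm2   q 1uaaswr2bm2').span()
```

(1, 12)

This matches optionally a non-whitespace character (captured as 'num'); then a digit, then one or more of a non-digit, then the literal 'aa'; then one or more of a non-whitespace character, then optionally a digit, then the literal 'bm2' (non-capturing group).
Unlike `match`, `search` isn't anchored — it looks for the pattern anywhere in the string.
The match spans [1:12] → 'k2vaadd7bm2'.
Captured: group 1 = 'k'.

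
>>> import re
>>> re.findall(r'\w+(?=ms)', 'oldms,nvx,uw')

The positive lookaround only admits positions where the adjacent text matches; those characters stay outside the span.
`findall` yields the raw match text (1 of them) because the pattern has no groups.

['old']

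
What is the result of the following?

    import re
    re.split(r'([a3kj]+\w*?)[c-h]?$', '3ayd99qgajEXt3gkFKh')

The pattern matches one or more of one of [a3kj], then zero or more of a word character (lazy) (captured); then optionally a character in [c-h]; then anchored at the end.
Matches to split on: at [0:19] → '3ayd99qgajEXt3gkFKh'.
`re.split` interleaves the captured-group text with the surrounding fragments.

['', '3ayd99qgajEXt3gkFK', '']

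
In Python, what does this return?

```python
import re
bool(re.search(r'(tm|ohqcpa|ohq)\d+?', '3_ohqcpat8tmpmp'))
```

Here nothing in the string fits, so the call returns None, and `bool(None)` is False.

False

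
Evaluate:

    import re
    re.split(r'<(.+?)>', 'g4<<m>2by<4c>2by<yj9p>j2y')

['g4', '<m', '2by', '4c', '2by', 'yj9p', 'j2y']

A `+?`/`*?`/`{m,n}?` starts at its minimum and grows only as far as needed for what follows to match.
The group in the pattern means `split` returns the separators' captures alongside the pieces.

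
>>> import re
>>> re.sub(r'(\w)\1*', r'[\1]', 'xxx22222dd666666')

The backreference `\1` re-matches whatever the first group consumed, character for character.
`\1` in the replacement pulls in group 1's text for each match.

'[x][2][d][6]'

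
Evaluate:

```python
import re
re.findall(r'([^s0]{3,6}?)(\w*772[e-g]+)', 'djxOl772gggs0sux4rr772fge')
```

[('djx', 'Ol772gggs0sux4rr772fge')]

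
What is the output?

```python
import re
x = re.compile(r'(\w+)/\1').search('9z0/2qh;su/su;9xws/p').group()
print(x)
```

`\1` is not a pattern — it's the concrete string captured by group 1, re-applied verbatim.
The match spans [8:13] → 'su/su'.

su/su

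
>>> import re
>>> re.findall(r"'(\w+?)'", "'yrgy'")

Walking the string: at [0:6] match "'yrgy'", group 1 = 'yrgy'.
`findall` collects group 1 from the one match (1 total).

['yrgy']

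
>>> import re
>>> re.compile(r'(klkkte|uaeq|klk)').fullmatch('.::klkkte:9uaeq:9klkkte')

None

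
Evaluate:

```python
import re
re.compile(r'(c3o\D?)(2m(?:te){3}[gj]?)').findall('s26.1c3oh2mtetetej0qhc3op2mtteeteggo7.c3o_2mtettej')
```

[('c3oh', '2mtetetej')]

Pattern: the literal 'c3', then a literal 'o', then optionally a non-digit (captured); then the literal '2m', then the literal 'te' repeated 3 times, then optionally one of [gj] (captured).
Multiple groups make `findall` return tuples — one 2-tuple for the one match.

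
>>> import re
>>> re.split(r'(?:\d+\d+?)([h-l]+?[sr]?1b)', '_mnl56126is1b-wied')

['_mnl', 'is1b', '-wied']

Pattern: one or more of a digit, then one or more of a digit (lazy) (non-capturing group); then one or more of a character in [h-l] (lazy), then optionally one of [sr], then the literal '1b' (captured).
Matches to split on: at [4:13] → '56126is1b'.
The group in the pattern means `split` returns the separators' captures alongside the pieces.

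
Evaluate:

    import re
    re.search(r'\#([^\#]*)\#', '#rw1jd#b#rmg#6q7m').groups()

The match spans [0:7] → '#rw1jd#'.
Captured: group 1 = 'rw1jd'.

('rw1jd',)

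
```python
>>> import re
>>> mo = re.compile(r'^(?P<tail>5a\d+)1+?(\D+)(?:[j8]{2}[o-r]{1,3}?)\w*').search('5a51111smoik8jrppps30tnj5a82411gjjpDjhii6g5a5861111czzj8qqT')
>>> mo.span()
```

(0, 59)

The match spans [0:59] → '5a51111smoik8jrppps30tnj5a82411gjjpDjhii6g5a5861111czzj8qqT'.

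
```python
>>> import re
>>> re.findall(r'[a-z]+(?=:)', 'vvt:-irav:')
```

The `(?=…)`/`(?<=…)` assertion just peeks at neighbouring text; it doesn't advance the match position.
With no groups in the pattern, `findall` gives back each whole match — 2 here.

['vvt', 'irav']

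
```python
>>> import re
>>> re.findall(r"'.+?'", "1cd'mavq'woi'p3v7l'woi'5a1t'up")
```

["'mavq'", "'p3v7l'", "'5a1t'"]

With the lazy modifier that quantifier settles for the fewest repetitions that let the rest of the pattern succeed (the atoms after it are unaffected and can still be greedy).
`findall` yields the raw match text (3 of them) because the pattern has no groups.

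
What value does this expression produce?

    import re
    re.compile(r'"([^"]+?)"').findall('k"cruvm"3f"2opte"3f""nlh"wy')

['cruvm', '2opte', 'nlh']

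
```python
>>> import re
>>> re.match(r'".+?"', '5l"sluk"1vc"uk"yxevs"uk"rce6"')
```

None

`match` is anchored at position 0; if the pattern doesn't fit there, it returns None.
Here the pattern fails at index 0, so the call returns None.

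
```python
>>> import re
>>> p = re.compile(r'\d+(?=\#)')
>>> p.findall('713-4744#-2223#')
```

['4744', '2223']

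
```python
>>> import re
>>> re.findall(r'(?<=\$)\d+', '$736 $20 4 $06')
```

['736', '20', '06']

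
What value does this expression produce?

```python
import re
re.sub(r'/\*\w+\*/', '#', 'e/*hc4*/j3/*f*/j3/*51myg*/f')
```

Every occurrence is swapped for '#'.

'e#j3#j3#f'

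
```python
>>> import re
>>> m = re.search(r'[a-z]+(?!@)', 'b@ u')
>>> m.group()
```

'u'

The negative lookaround is zero-width — it rules out positions where the adjacent text would match, without consuming anything.
Unlike `match`, `search` isn't anchored — it looks for the pattern anywhere in the string.
The match spans [3:4] → 'u'.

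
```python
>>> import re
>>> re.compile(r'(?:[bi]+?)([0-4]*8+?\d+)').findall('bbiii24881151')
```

['24881151']

The pattern matches one or more of one of [bi] (lazy) (non-capturing group); then zero or more of a character in [0-4], then one or more of the literal '8' (lazy), then one or more of a digit (captured).
With a single group, `findall` returns only what that group captured — 1 item.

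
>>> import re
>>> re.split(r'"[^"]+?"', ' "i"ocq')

Matches to split on: at [1:4] → '"i"'.
`split` removes every match and returns the 2 fragments in between.

[' ', 'ocq']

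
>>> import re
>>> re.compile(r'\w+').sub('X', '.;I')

This matches one or more of a word character.
Each match is replaced by 'X'.

'.;X'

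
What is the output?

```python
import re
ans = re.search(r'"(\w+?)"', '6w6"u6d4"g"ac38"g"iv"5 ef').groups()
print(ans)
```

('u6d4',)

`re.search` tries every starting position until one works.
The match spans [3:9] → '"u6d4"'.
Captured: group 1 = 'u6d4'.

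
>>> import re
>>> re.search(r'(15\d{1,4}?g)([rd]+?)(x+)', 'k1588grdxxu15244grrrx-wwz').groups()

('1588g', 'rd', 'xx')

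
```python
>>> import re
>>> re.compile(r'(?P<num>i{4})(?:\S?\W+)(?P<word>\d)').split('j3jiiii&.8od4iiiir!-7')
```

['j3j', 'iiii', '8', 'od4', 'iiii', '7', '']

The group in the pattern means `split` returns the separators' captures alongside the pieces.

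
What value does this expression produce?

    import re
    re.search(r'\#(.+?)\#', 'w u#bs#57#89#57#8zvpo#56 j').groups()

('bs',)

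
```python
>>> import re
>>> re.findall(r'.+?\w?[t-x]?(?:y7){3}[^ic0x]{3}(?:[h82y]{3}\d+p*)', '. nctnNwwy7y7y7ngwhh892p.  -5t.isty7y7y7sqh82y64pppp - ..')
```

['. nctnNwwy7y7y7ngwhh892p', '.  -5t.isty7y7y7sqh82y64pppp']

Because the quantifier is non-greedy, it stops expanding at the earliest point where the rest of the pattern can succeed.
No capturing groups, so `findall` returns the 2 full match strings.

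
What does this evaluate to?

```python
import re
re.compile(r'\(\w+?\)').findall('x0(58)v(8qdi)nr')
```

['(58)', '(8qdi)']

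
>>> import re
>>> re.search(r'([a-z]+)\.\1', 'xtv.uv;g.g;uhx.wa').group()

'g.g'

`\1` is not a pattern — it's the concrete string captured by group 1, re-applied verbatim.
The match spans [7:10] → 'g.g'.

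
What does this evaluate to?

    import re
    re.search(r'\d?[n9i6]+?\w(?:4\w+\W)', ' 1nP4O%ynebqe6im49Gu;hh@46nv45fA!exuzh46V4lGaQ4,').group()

The match spans [1:7] → '1nP4O%'.

'1nP4O%'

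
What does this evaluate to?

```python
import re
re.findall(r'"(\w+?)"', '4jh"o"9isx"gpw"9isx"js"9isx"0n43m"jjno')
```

['o', 'gpw', 'js', '0n43m']

With a single group, `findall` returns only what that group captured — 4 items.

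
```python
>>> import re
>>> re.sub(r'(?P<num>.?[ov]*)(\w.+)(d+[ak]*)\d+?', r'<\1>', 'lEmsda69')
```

'<l>9'

Lazy quantifiers expand one character at a time until the remainder of the pattern can match.
Each match is replaced using the text its own group 1 captured.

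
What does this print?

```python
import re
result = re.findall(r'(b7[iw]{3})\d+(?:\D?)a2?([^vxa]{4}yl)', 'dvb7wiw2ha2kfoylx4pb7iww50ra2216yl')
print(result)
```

[('b7wiw', '2kfoyl'), ('b7iww', '2216yl')]

The pattern matches the literal 'b7', then exactly 3 of one of [iw] (captured); then one or more of a digit; then optionally a non-digit (non-capturing group); then a literal 'a', then optionally the literal '2'; then exactly 4 of any character except [vxa], then the literal 'yl' (captured).
Walking the string: at [2:16] match 'b7wiw2ha2kfoyl', groups = ('b7wiw', '2kfoyl'); at [19:34] match 'b7iww50ra2216yl', groups = ('b7iww', '2216yl').
2 groups means each result is a tuple of 2 captured strings — 2 here.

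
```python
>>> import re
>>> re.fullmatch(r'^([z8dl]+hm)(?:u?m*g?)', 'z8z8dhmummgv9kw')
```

None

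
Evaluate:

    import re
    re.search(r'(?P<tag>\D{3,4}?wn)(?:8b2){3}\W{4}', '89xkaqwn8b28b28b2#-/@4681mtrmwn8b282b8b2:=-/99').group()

The match spans [2:21] → 'xkaqwn8b28b28b2#-/@'.

'xkaqwn8b28b28b2#-/@'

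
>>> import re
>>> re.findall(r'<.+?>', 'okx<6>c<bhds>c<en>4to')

['<6>', '<bhds>', '<en>']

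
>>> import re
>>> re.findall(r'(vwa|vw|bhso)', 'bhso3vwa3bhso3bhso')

['bhso', 'vwa', 'bhso', 'bhso']

Alternation isn't longest-match — the leftmost alternative that fits at this position is chosen.
Matches: at [0:4] match 'bhso', group 1 = 'bhso'; at [5:8] match 'vwa', group 1 = 'vwa'; at [9:13] match 'bhso', group 1 = 'bhso'; at [14:18] match 'bhso', group 1 = 'bhso'.
With a single group, `findall` returns only what that group captured — 4 items.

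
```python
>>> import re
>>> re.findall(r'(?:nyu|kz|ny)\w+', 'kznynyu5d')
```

With no groups in the pattern, `findall` gives back each whole match — 1 here.

['kznynyu5d']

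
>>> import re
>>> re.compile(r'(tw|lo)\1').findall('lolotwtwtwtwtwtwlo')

['lo', 'tw', 'tw', 'tw']

After group 1 captures some text, `\1` only succeeds where that same text appears again.
Walking the string: at [0:4] match 'lolo', group 1 = 'lo'; at [4:8] match 'twtw', group 1 = 'tw'; at [8:12] match 'twtw', group 1 = 'tw'; at [12:16] match 'twtw', group 1 = 'tw'.
One capturing group, so `findall` returns just the captured substring from each match — 4 in all.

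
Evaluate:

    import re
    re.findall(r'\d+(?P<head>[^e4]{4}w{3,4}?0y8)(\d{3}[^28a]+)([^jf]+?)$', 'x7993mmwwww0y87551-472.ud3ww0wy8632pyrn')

The pattern matches one or more of a digit; then exactly 4 of any character except [e4], then 3 to 4 of the literal 'w' (lazy), then the literal '0y8' (captured as 'head'); then exactly 3 of a digit, then one or more of any character except [28a] (captured); then one or more of any character except [jf] (lazy) (captured); then anchored at the end.
Scanning left to right: at [1:39] match '7993mmwwww0y87551-472.ud3ww0wy8632pyrn', groups = ('3mmwwww0y8', '7551-47', '2.ud3ww0wy8632pyrn').
Multiple groups make `findall` return tuples — one 3-tuple for the one match.

[('3mmwwww0y8', '7551-47', '2.ud3ww0wy8632pyrn')]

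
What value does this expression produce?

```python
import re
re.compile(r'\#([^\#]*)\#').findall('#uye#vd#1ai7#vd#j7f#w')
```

['uye', '1ai7', 'j7f']

One capturing group, so `findall` returns just the captured substring from each match — 3 in all.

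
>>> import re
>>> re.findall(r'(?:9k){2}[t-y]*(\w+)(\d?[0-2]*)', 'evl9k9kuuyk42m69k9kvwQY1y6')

Pattern: the literal '9k' repeated 2 times, then zero or more of a character in [t-y]; then one or more of a word character (captured); then optionally a digit, then zero or more of a character in [0-2] (captured).
Matches: at [3:26] match '9k9kuuyk42m69k9kvwQY1y6', groups = ('k42m69k9kvwQY1y6', '').
2 groups means the one result is a tuple of 2 captured strings — 1 here.

[('k42m69k9kvwQY1y6', '')]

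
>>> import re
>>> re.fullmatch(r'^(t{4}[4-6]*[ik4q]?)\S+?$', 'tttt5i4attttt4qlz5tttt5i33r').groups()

The pattern matches anchored at the start of the string; then exactly 4 of a literal 't', then zero or more of a character in [4-6], then optionally one of [ik4q] (captured); then one or more of a non-whitespace character (lazy); then anchored at the end.
For `fullmatch`, every character of the input must be accounted for by the pattern.
The match spans [0:27] → 'tttt5i4attttt4qlz5tttt5i33r'.
Captured: group 1 = 'tttt5i'.

('tttt5i',)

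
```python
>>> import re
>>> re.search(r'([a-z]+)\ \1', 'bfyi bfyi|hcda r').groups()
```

`\1` has to match the exact text group 1 already captured.
Unlike `match`, `search` isn't anchored — it looks for the pattern anywhere in the string.
The match spans [0:9] → 'bfyi bfyi'.
Captured: group 1 = 'bfyi'.

('bfyi',)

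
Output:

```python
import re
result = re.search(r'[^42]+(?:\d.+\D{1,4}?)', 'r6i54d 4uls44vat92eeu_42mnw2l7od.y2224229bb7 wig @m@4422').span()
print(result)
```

(0, 52)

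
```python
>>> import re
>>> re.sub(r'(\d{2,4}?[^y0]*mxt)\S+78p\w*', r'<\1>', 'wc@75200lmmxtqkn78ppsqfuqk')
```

Pattern: 2 to 4 of a digit (lazy), then zero or more of any character except [y0], then the literal 'mxt' (captured); then one or more of a non-whitespace character, then the literal '78p', then zero or more of a word character.
Matches: at [4:26] → '5200lmmxtqkn78ppsqfuqk'.
`\1` in the replacement pulls in group 1's text for each match.

'wc@7<5200lmmxt>'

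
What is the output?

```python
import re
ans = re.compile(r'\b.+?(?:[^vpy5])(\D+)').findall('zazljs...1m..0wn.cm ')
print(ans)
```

Lazy quantifiers expand one character at a time until the remainder of the pattern can match.
Because there's exactly one group, `findall` drops the full match and keeps group 1 from each hit.

['zljs...', '..', 'n.cm ']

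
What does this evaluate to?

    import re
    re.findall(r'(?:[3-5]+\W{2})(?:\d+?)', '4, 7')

The pattern matches one or more of a character in [3-5], then exactly 2 of a non-word character (non-capturing group); then one or more of a digit (lazy) (non-capturing group).
Scanning left to right: at [0:4] → '4, 7'.
With no groups in the pattern, `findall` gives back each whole match — 1 here.

['4, 7']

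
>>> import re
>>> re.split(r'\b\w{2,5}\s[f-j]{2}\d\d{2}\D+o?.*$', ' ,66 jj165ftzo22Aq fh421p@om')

[' ,', '']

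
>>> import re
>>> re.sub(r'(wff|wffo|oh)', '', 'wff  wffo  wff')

The regex engine tests alternatives in the order written; an earlier branch that matches wins even if a later one would match more.
Matches: at [0:3] → 'wff'; at [5:8] → 'wff'; at [11:14] → 'wff'.
Every occurrence is swapped for ''.

'  o  '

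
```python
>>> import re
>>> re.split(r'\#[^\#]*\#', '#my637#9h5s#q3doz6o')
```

Matches to split on: at [0:7] → '#my637#'.
Splitting on the pattern gives 2 pieces.

['', '9h5s#q3doz6o']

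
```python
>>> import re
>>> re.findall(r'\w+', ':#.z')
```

['z']

This matches one or more of a word character.
Since nothing is captured, `findall` lists the 1 matched substring directly.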